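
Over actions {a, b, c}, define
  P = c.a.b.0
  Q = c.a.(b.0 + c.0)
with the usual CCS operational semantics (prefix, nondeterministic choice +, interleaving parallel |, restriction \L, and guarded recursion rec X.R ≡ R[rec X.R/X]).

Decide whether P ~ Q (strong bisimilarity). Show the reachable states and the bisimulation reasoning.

not bisimilar

LTS(P): 4 reachable states
  m0 = c.a.b.0 ⊢ —c→ m1
  m1 = a.b.0 ⊢ —a→ m2
  m2 = b.0 ⊢ —b→ m3
  m3 = 0 ⊢ ·
LTS(Q): 4 reachable states
  n0 = c.a.(b.0 + c.0) ⊢ —c→ n1
  n1 = a.(b.0 + c.0) ⊢ —a→ n2
  n2 = b.0 + c.0 ⊢ —b→ n3, —c→ n3
  n3 = 0 ⊢ ·
Partition-refinement fixed point:
  B0 = {m0}
  B1 = {m1}
  B2 = {m2}
  B3 = {m3, n3}
  B4 = {n0}
  B5 = {n1}
  B6 = {n2}
m0 ∈ B0, n0 ∈ B4 → different blocks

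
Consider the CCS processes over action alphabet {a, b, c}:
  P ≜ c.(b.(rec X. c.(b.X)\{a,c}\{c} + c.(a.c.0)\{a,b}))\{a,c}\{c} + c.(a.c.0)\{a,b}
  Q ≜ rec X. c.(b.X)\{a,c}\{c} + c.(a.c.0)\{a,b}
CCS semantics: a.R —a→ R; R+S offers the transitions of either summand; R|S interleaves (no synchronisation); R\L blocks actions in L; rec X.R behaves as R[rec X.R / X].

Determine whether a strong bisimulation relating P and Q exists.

P ~ Q

P's transition system — 4 states:
  s0 = c.(b.(rec X. c.(b.X)\{a,c}\{c} + c.(a.c.0)\{a,b}))\{a,c}\{c} + c.(a.c.0)\{a,b} → =c=> s1, =c=> s2
  s1 = (a.c.0)\{a,b} → ·
  s2 = (b.(rec X. c.(b.X)\{a,c}\{c} + c.(a.c.0)\{a,b}))\{a,c}\{c} → =b=> s3
  s3 = (rec X. c.(b.X)\{a,c}\{c} + c.(a.c.0)\{a,b})\{a,c}\{c} → ·
Q's transition system — 4 states:
  t0 = rec X. c.(b.X)\{a,c}\{c} + c.(a.c.0)\{a,b} → =c=> t1, =c=> t2
  t1 = (a.c.0)\{a,b} → ·
  t2 = (b.(rec X. c.(b.X)\{a,c}\{c} + c.(a.c.0)\{a,b}))\{a,c}\{c} → =b=> t3
  t3 = (rec X. c.(b.X)\{a,c}\{c} + c.(a.c.0)\{a,b})\{a,c}\{c} → ·
Partition-refinement fixed point:
  B0 = {s0, t0}
  B1 = {s1, s3, t1, t3}
  B2 = {s2, t2}
s0 ∈ B0, t0 ∈ B0 → same block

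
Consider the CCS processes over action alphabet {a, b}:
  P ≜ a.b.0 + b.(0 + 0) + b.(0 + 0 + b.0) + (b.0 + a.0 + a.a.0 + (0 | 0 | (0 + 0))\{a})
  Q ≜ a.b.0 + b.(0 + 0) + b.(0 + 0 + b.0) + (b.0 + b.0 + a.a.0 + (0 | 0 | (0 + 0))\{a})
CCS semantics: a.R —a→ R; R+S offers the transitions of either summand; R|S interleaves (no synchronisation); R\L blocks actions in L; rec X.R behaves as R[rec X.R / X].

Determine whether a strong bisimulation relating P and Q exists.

Reachable graph of P (6 states):
  p0 = a.b.0 + b.(0 + 0) + b.(0 + 0 + b.0) + (b.0 + a.0 + a.a.0 + (0 | 0 | (0 + 0))\{a}) has moves =a=> p1, =a=> p2, =a=> p3, =b=> p1, =b=> p4, =b=> p5
  p1 = 0 has moves ·
  p2 = a.0 has moves =a=> p1
  p3 = b.0 has moves =b=> p1
  p4 = 0 + 0 has moves ·
  p5 = 0 + 0 + b.0 has moves =b=> p1
Reachable graph of Q (6 states):
  q0 = a.b.0 + b.(0 + 0) + b.(0 + 0 + b.0) + (b.0 + b.0 + a.a.0 + (0 | 0 | (0 + 0))\{a}) has moves =a=> q1, =a=> q2, =b=> q3, =b=> q4, =b=> q5
  q1 = a.0 has moves =a=> q3
  q2 = b.0 has moves =b=> q3
  q3 = 0 has moves ·
  q4 = 0 + 0 has moves ·
  q5 = 0 + 0 + b.0 has moves =b=> q3
Partition-refinement fixed point:
  B0 = {p0}
  B1 = {p1, p4, q3, q4}
  B2 = {p3, p5, q2, q5}
  B3 = {p2, q1}
  B4 = {q0}
p0 ∈ B0, q0 ∈ B4 → different blocks

not bisimilar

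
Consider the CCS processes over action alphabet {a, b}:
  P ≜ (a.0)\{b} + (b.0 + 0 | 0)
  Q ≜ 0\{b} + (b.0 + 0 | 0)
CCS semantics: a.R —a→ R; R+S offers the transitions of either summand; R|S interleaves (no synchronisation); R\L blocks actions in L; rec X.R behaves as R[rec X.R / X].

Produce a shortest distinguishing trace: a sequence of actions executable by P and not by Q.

a

LTS(P): 3 reachable states
  p0 = (a.0)\{b} + (b.0 + 0 | 0) :: —a→ p1, —b→ p2
  p1 = 0\{b} :: deadlocked
  p2 = 0 :: deadlocked
LTS(Q): 2 reachable states
  q0 = 0\{b} + (b.0 + 0 | 0) :: —b→ q1
  q1 = 0 :: deadlocked
Executing a from P (initial set {p0}):
  [1] a ⇒ {p1}
  ✓ P
Executing a from Q (initial set {q0}):
  [1] a ⇒ ∅  — Q cannot continue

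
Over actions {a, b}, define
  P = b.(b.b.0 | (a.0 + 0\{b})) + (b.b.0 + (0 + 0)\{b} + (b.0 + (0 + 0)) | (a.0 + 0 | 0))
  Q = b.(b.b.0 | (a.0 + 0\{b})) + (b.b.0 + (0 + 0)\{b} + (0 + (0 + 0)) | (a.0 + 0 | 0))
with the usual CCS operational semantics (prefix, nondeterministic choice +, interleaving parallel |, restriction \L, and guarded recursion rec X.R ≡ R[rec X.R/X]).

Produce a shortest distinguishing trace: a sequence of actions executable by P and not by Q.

ab

LTS(P): 11 reachable states
  m0 = b.(b.b.0 | (a.0 + 0\{b})) + (b.b.0 + (0 + 0)\{b} + (b.0 + (0 + 0)) | (a.0 + 0 | 0)) → -a-> m1, -b-> m2, -b-> m3, -b-> m4
  m1 = (b.0 + (0 + 0)) | 0 → -b-> m5
  m2 = 0 | (a.0 + 0 | 0) → -a-> m5
  m3 = b.0 → -b-> m6
  m4 = b.b.0 | (a.0 + 0\{b}) → -a-> m7, -b-> m8
  m5 = 0 | 0 → stopped
  m6 = 0 → stopped
  m7 = b.b.0 | 0 → -b-> m9
  m8 = b.0 | (a.0 + 0\{b}) → -a-> m9, -b-> m10
  m9 = b.0 | 0 → -b-> m5
  m10 = 0 | (a.0 + 0\{b}) → -a-> m5
LTS(Q): 10 reachable states
  n0 = b.(b.b.0 | (a.0 + 0\{b})) + (b.b.0 + (0 + 0)\{b} + (0 + (0 + 0)) | (a.0 + 0 | 0)) → -a-> n1, -b-> n2, -b-> n3
  n1 = (0 + (0 + 0)) | 0 → stopped
  n2 = b.0 → -b-> n4
  n3 = b.b.0 | (a.0 + 0\{b}) → -a-> n5, -b-> n6
  n4 = 0 → stopped
  n5 = b.b.0 | 0 → -b-> n7
  n6 = b.0 | (a.0 + 0\{b}) → -a-> n7, -b-> n8
  n7 = b.0 | 0 → -b-> n9
  n8 = 0 | (a.0 + 0\{b}) → -a-> n9
  n9 = 0 | 0 → stopped
Run σ = ⟨ab⟩ on P: start {m0}
  after a @ step 1: {m1}
  after b @ step 2: {m5}
  P completes σ.
Run σ = ⟨ab⟩ on Q: start {n0}
  after a @ step 1: {n1}
  after b @ step 2: ∅ (Q stuck)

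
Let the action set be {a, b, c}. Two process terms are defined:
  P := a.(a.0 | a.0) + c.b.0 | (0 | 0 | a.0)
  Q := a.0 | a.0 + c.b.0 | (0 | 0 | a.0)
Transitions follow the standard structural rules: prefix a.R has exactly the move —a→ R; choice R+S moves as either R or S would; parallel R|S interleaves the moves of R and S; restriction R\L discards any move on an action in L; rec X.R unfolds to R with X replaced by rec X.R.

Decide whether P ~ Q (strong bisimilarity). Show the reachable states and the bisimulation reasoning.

P ≁ Q

Reachable graph of P (10 states):
  s0 = a.(a.0 | a.0) + c.b.0 | (0 | 0 | a.0) → =a=> s1, =a=> s2, =c=> s3
  s1 = a.0 | a.0 → =a=> s4, =a=> s5
  s2 = c.b.0 | (0 | 0 | 0) → =c=> s6
  s3 = b.0 | (0 | 0 | a.0) → =a=> s6, =b=> s7
  s4 = 0 | a.0 → =a=> s8
  s5 = a.0 | 0 → =a=> s8
  s6 = b.0 | (0 | 0 | 0) → =b=> s9
  s7 = 0 | (0 | 0 | a.0) → =a=> s9
  s8 = 0 | 0 → (no moves)
  s9 = 0 | (0 | 0 | 0) → (no moves)
Reachable graph of Q (9 states):
  t0 = a.0 | a.0 + c.b.0 | (0 | 0 | a.0) → =a=> t1, =a=> t2, =a=> t3, =c=> t4
  t1 = 0 | a.0 → =a=> t5
  t2 = a.0 | 0 → =a=> t5
  t3 = c.b.0 | (0 | 0 | 0) → =c=> t6
  t4 = b.0 | (0 | 0 | a.0) → =a=> t6, =b=> t7
  t5 = 0 | 0 → (no moves)
  t6 = b.0 | (0 | 0 | 0) → =b=> t8
  t7 = 0 | (0 | 0 | a.0) → =a=> t8
  t8 = 0 | (0 | 0 | 0) → (no moves)
Bisimilarity quotient blocks:
  B0 = {s0}
  B1 = {s3, t4}
  B2 = {s6, t6}
  B3 = {s8, s9, t5, t8}
  B4 = {s4, s5, s7, t1, t2, t7}
  B5 = {s1}
  B6 = {s2, t3}
  B7 = {t0}
s0 ∈ B0, t0 ∈ B7 → different blocks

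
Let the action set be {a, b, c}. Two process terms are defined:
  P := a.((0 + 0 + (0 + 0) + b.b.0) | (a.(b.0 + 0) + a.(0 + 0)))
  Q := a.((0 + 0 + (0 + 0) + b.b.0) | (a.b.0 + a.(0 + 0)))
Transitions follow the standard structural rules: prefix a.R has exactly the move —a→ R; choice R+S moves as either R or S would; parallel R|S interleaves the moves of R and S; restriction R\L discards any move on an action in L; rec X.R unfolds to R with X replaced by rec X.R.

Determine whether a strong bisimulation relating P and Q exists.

LTS(P): 13 reachable states
  p0 = a.((0 + 0 + (0 + 0) + b.b.0) | (a.(b.0 + 0) + a.(0 + 0))) has moves =a=> p1
  p1 = (0 + 0 + (0 + 0) + b.b.0) | (a.(b.0 + 0) + a.(0 + 0)) has moves =a=> p2, =a=> p3, =b=> p4
  p2 = (0 + 0 + (0 + 0) + b.b.0) | (0 + 0) has moves =b=> p5
  p3 = (0 + 0 + (0 + 0) + b.b.0) | (b.0 + 0) has moves =b=> p6, =b=> p7
  p4 = b.0 | (a.(b.0 + 0) + a.(0 + 0)) has moves =a=> p5, =a=> p7, =b=> p8
  p5 = b.0 | (0 + 0) has moves =b=> p9
  p6 = (0 + 0 + (0 + 0) + b.b.0) | 0 has moves =b=> p10
  p7 = b.0 | (b.0 + 0) has moves =b=> p10, =b=> p11
  p8 = 0 | (a.(b.0 + 0) + a.(0 + 0)) has moves =a=> p11, =a=> p9
  p9 = 0 | (0 + 0) has moves ∅
  p10 = b.0 | 0 has moves =b=> p12
  p11 = 0 | (b.0 + 0) has moves =b=> p12
  p12 = 0 | 0 has moves ∅
LTS(Q): 13 reachable states
  q0 = a.((0 + 0 + (0 + 0) + b.b.0) | (a.b.0 + a.(0 + 0))) has moves =a=> q1
  q1 = (0 + 0 + (0 + 0) + b.b.0) | (a.b.0 + a.(0 + 0)) has moves =a=> q2, =a=> q3, =b=> q4
  q2 = (0 + 0 + (0 + 0) + b.b.0) | (0 + 0) has moves =b=> q5
  q3 = (0 + 0 + (0 + 0) + b.b.0) | b.0 has moves =b=> q6, =b=> q7
  q4 = b.0 | (a.b.0 + a.(0 + 0)) has moves =a=> q5, =a=> q7, =b=> q8
  q5 = b.0 | (0 + 0) has moves =b=> q9
  q6 = (0 + 0 + (0 + 0) + b.b.0) | 0 has moves =b=> q10
  q7 = b.0 | b.0 has moves =b=> q10, =b=> q11
  q8 = 0 | (a.b.0 + a.(0 + 0)) has moves =a=> q11, =a=> q9
  q9 = 0 | (0 + 0) has moves ∅
  q10 = b.0 | 0 has moves =b=> q12
  q11 = 0 | b.0 has moves =b=> q12
  q12 = 0 | 0 has moves ∅
Partition-refinement fixed point:
  B0 = {p0, q0}
  B1 = {p1, q1}
  B2 = {p2, p6, p7, q2, q6, q7}
  B3 = {p10, p11, p5, q10, q11, q5}
  B4 = {p12, p9, q12, q9}
  B5 = {p3, q3}
  B6 = {p4, q4}
  B7 = {p8, q8}
p0 ∈ B0, q0 ∈ B0 → same block

YES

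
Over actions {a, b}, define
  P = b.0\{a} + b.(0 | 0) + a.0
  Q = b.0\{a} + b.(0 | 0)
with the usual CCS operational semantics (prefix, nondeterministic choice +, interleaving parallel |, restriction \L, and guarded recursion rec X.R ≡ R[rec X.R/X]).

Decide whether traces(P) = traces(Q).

P's transition system — 4 states:
  p0 = b.0\{a} + b.(0 | 0) + a.0 :: ··a··> p1, ··b··> p2, ··b··> p3
  p1 = 0 :: deadlocked
  p2 = 0 | 0 :: deadlocked
  p3 = 0\{a} :: deadlocked
Q's transition system — 3 states:
  q0 = b.0\{a} + b.(0 | 0) :: ··b··> q1, ··b··> q2
  q1 = 0 | 0 :: deadlocked
  q2 = 0\{a} :: deadlocked
Run σ = ⟨a⟩ on P: start {p0}
  step 1 (a): {p1}
  ✓ P
Run σ = ⟨a⟩ on Q: start {q0}
  step 1 (a): no successor for Q

NO — witness ⟨a⟩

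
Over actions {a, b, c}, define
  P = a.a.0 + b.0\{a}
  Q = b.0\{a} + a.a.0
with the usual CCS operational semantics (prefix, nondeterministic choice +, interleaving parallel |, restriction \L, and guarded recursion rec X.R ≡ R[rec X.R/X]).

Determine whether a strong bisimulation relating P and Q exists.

P's transition system — 4 states:
  p0 = a.a.0 + b.0\{a} ⊢ ··a··> p1, ··b··> p2
  p1 = a.0 ⊢ ··a··> p3
  p2 = 0\{a} ⊢ stopped
  p3 = 0 ⊢ stopped
Q's transition system — 4 states:
  q0 = b.0\{a} + a.a.0 ⊢ ··a··> q1, ··b··> q2
  q1 = a.0 ⊢ ··a··> q3
  q2 = 0\{a} ⊢ stopped
  q3 = 0 ⊢ stopped
Coarsest stable partition (strong bisimilarity classes):
  B0 = {p0, q0}
  B1 = {p2, p3, q2, q3}
  B2 = {p1, q1}
p0 ∈ B0, q0 ∈ B0 → same block

P ~ Q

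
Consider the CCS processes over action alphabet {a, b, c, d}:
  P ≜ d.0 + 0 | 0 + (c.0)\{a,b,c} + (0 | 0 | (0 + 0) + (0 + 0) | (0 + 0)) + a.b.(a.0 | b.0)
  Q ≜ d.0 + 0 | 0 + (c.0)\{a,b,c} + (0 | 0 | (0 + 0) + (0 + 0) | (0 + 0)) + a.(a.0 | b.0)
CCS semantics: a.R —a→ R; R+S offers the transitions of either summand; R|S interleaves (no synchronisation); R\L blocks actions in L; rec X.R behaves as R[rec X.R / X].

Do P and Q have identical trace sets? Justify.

NO — witness ⟨abb⟩

LTS(P): 7 reachable states
  m0 = d.0 + 0 | 0 + (c.0)\{a,b,c} + (0 | 0 | (0 + 0) + (0 + 0) | (0 + 0)) + a.b.(a.0 | b.0) | =a=> m1, =d=> m2
  m1 = b.(a.0 | b.0) | =b=> m3
  m2 = 0 | stopped
  m3 = a.0 | b.0 | =a=> m4, =b=> m5
  m4 = 0 | b.0 | =b=> m6
  m5 = a.0 | 0 | =a=> m6
  m6 = 0 | 0 | stopped
LTS(Q): 6 reachable states
  n0 = d.0 + 0 | 0 + (c.0)\{a,b,c} + (0 | 0 | (0 + 0) + (0 + 0) | (0 + 0)) + a.(a.0 | b.0) | =a=> n1, =d=> n2
  n1 = a.0 | b.0 | =a=> n3, =b=> n4
  n2 = 0 | stopped
  n3 = 0 | b.0 | =b=> n5
  n4 = a.0 | 0 | =a=> n5
  n5 = 0 | 0 | stopped
Run σ = ⟨abb⟩ on P: start {m0}
  step 1 (a): {m1}
  step 2 (b): {m3}
  step 3 (b): {m5}
  P completes σ.
Run σ = ⟨abb⟩ on Q: start {n0}
  step 1 (a): {n1}
  step 2 (b): {n4}
  step 3 (b): ∅ (Q stuck)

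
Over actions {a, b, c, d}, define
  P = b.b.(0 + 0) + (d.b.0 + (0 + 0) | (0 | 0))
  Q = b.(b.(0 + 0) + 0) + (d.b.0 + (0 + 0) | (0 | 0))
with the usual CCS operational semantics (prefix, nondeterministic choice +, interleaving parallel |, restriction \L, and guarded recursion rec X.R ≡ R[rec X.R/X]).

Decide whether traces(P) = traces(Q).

Reachable graph of P (5 states):
  u0 = b.b.(0 + 0) + (d.b.0 + (0 + 0) | (0 | 0)) ⊢ -b-> u1, -d-> u2
  u1 = b.(0 + 0) ⊢ -b-> u3
  u2 = b.0 ⊢ -b-> u4
  u3 = 0 + 0 ⊢ ·
  u4 = 0 ⊢ ·
Reachable graph of Q (5 states):
  v0 = b.(b.(0 + 0) + 0) + (d.b.0 + (0 + 0) | (0 | 0)) ⊢ -b-> v1, -d-> v2
  v1 = b.(0 + 0) + 0 ⊢ -b-> v3
  v2 = b.0 ⊢ -b-> v4
  v3 = 0 + 0 ⊢ ·
  v4 = 0 ⊢ ·
Coarsest stable partition (strong bisimilarity classes):
  B0 = {u0, v0}
  B1 = {u1, u2, v1, v2}
  B2 = {u3, u4, v3, v4}
u0 ∈ B0, v0 ∈ B0 → same block
Bisimilar ⇒ trace-equivalent.

YES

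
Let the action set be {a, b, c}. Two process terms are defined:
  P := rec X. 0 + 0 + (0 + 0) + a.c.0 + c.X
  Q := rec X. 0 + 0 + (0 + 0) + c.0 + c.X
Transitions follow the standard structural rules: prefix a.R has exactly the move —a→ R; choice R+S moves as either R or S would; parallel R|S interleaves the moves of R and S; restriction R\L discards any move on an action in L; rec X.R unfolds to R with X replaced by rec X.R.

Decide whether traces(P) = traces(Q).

P's transition system — 3 states:
  m0 = rec X. 0 + 0 + (0 + 0) + a.c.0 + c.X → =a=> m1, =c=> m0
  m1 = c.0 → =c=> m2
  m2 = 0 → deadlocked
Q's transition system — 2 states:
  n0 = rec X. 0 + 0 + (0 + 0) + c.0 + c.X → =c=> n0, =c=> n1
  n1 = 0 → deadlocked
Run σ = ⟨a⟩ on P: start {m0}
  [1] a ⇒ {m1}
  — P admits the full trace.
Run σ = ⟨a⟩ on Q: start {n0}
  [1] a ⇒ ∅  — Q cannot continue

NO — witness ⟨a⟩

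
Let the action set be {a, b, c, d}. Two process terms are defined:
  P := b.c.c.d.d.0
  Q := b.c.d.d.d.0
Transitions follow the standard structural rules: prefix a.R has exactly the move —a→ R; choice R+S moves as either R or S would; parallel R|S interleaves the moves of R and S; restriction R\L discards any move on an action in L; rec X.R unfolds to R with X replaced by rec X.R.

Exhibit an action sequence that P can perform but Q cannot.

LTS(P): 6 reachable states
  s0 = b.c.c.d.d.0 :: --b--▸ s1
  s1 = c.c.d.d.0 :: --c--▸ s2
  s2 = c.d.d.0 :: --c--▸ s3
  s3 = d.d.0 :: --d--▸ s4
  s4 = d.0 :: --d--▸ s5
  s5 = 0 :: ∅
LTS(Q): 6 reachable states
  t0 = b.c.d.d.d.0 :: --b--▸ t1
  t1 = c.d.d.d.0 :: --c--▸ t2
  t2 = d.d.d.0 :: --d--▸ t3
  t3 = d.d.0 :: --d--▸ t4
  t4 = d.0 :: --d--▸ t5
  t5 = 0 :: ∅
Run σ = ⟨bcc⟩ on P: start {s0}
  after b @ step 1: {s1}
  after c @ step 2: {s2}
  after c @ step 3: {s3}
  ✓ P
Run σ = ⟨bcc⟩ on Q: start {t0}
  after b @ step 1: {t1}
  after c @ step 2: {t2}
  after c @ step 3: no successor for Q

bcc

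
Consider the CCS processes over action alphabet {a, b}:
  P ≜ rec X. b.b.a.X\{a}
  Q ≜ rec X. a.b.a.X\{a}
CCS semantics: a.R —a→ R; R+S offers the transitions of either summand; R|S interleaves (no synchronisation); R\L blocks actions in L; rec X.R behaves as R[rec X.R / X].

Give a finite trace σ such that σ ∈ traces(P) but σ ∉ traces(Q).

b

P's transition system — 6 states:
  p0 = rec X. b.b.a.X\{a} | —b→ p1
  p1 = b.a.(rec X. b.b.a.X\{a})\{a} | —b→ p2
  p2 = a.(rec X. b.b.a.X\{a})\{a} | —a→ p3
  p3 = (rec X. b.b.a.X\{a})\{a} | —b→ p4
  p4 = (b.a.(rec X. b.b.a.X\{a})\{a})\{a} | —b→ p5
  p5 = (a.(rec X. b.b.a.X\{a})\{a})\{a} | (no moves)
Q's transition system — 4 states:
  q0 = rec X. a.b.a.X\{a} | —a→ q1
  q1 = b.a.(rec X. a.b.a.X\{a})\{a} | —b→ q2
  q2 = a.(rec X. a.b.a.X\{a})\{a} | —a→ q3
  q3 = (rec X. a.b.a.X\{a})\{a} | (no moves)
Executing b from P (initial set {p0}):
  [1] b ⇒ {p1}
  P completes σ.
Executing b from Q (initial set {q0}):
  [1] b ⇒ ∅ (Q stuck)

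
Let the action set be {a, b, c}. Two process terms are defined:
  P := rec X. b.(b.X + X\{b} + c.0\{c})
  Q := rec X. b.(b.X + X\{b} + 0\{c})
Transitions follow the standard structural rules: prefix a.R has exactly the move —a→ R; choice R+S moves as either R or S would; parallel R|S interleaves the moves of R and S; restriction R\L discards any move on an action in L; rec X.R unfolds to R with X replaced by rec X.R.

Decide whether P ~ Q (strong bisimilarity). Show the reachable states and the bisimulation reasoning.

NO

Reachable graph of P (3 states):
  s0 = rec X. b.(b.X + X\{b} + c.0\{c}) :: -b-> s1
  s1 = b.(rec X. b.(b.X + X\{b} + c.0\{c})) + (rec X. b.(b.X + X\{b} + c.0\{c}))\{b} + c.0\{c} :: -b-> s0, -c-> s2
  s2 = 0\{c} :: ·
Reachable graph of Q (2 states):
  t0 = rec X. b.(b.X + X\{b} + 0\{c}) :: -b-> t1
  t1 = b.(rec X. b.(b.X + X\{b} + 0\{c})) + (rec X. b.(b.X + X\{b} + 0\{c}))\{b} + 0\{c} :: -b-> t0
Partition-refinement fixed point:
  B0 = {s0}
  B1 = {s1}
  B2 = {s2}
  B3 = {t0, t1}
s0 ∈ B0, t0 ∈ B3 → different blocks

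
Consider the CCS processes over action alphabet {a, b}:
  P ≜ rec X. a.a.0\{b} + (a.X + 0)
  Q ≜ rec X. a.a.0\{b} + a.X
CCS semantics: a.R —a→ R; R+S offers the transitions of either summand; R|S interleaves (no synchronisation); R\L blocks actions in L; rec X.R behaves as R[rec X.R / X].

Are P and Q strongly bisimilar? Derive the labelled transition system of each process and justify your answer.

P ~ Q

Reachable graph of P (3 states):
  m0 = rec X. a.a.0\{b} + (a.X + 0) :: =a=> m0, =a=> m1
  m1 = a.0\{b} :: =a=> m2
  m2 = 0\{b} :: ·
Reachable graph of Q (3 states):
  n0 = rec X. a.a.0\{b} + a.X :: =a=> n0, =a=> n1
  n1 = a.0\{b} :: =a=> n2
  n2 = 0\{b} :: ·
Partition-refinement fixed point:
  B0 = {m0, n0}
  B1 = {m1, n1}
  B2 = {m2, n2}
m0 ∈ B0, n0 ∈ B0 → same block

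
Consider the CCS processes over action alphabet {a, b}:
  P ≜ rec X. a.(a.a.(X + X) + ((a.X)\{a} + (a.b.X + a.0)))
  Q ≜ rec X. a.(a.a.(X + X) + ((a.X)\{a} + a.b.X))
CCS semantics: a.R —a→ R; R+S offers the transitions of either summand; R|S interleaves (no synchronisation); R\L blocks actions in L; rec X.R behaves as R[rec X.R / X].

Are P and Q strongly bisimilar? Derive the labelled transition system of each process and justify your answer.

P's transition system — 6 states:
  s0 = rec X. a.(a.a.(X + X) + ((a.X)\{a} + (a.b.X + a.0))) → —a→ s1
  s1 = a.a.((rec X. a.(a.a.(X + X) + ((a.X)\{a} + (a.b.X + a.0)))) + (rec X. a.(a.a.(X + X) + ((a.X)\{a} + (a.b.X + a.0))))) + ((a.(rec X. a.(a.a.(X + X) + ((a.X)\{a} + (a.b.X + a.0)))))\{a} + (a.b.(rec X. a.(a.a.(X + X) + ((a.X)\{a} + (a.b.X + a.0)))) + a.0)) → —a→ s2, —a→ s3, —a→ s4
  s2 = 0 → (no moves)
  s3 = a.((rec X. a.(a.a.(X + X) + ((a.X)\{a} + (a.b.X + a.0)))) + (rec X. a.(a.a.(X + X) + ((a.X)\{a} + (a.b.X + a.0))))) → —a→ s5
  s4 = b.(rec X. a.(a.a.(X + X) + ((a.X)\{a} + (a.b.X + a.0)))) → —b→ s0
  s5 = (rec X. a.(a.a.(X + X) + ((a.X)\{a} + (a.b.X + a.0)))) + (rec X. a.(a.a.(X + X) + ((a.X)\{a} + (a.b.X + a.0)))) → —a→ s1
Q's transition system — 5 states:
  t0 = rec X. a.(a.a.(X + X) + ((a.X)\{a} + a.b.X)) → —a→ t1
  t1 = a.a.((rec X. a.(a.a.(X + X) + ((a.X)\{a} + a.b.X))) + (rec X. a.(a.a.(X + X) + ((a.X)\{a} + a.b.X)))) + ((a.(rec X. a.(a.a.(X + X) + ((a.X)\{a} + a.b.X))))\{a} + a.b.(rec X. a.(a.a.(X + X) + ((a.X)\{a} + a.b.X)))) → —a→ t2, —a→ t3
  t2 = a.((rec X. a.(a.a.(X + X) + ((a.X)\{a} + a.b.X))) + (rec X. a.(a.a.(X + X) + ((a.X)\{a} + a.b.X)))) → —a→ t4
  t3 = b.(rec X. a.(a.a.(X + X) + ((a.X)\{a} + a.b.X))) → —b→ t0
  t4 = (rec X. a.(a.a.(X + X) + ((a.X)\{a} + a.b.X))) + (rec X. a.(a.a.(X + X) + ((a.X)\{a} + a.b.X))) → —a→ t1
Coarsest stable partition (strong bisimilarity classes):
  B0 = {s0, s5}
  B1 = {s1}
  B2 = {s2}
  B3 = {s3}
  B4 = {s4}
  B5 = {t0, t4}
  B6 = {t1}
  B7 = {t2}
  B8 = {t3}
s0 ∈ B0, t0 ∈ B5 → different blocks

NO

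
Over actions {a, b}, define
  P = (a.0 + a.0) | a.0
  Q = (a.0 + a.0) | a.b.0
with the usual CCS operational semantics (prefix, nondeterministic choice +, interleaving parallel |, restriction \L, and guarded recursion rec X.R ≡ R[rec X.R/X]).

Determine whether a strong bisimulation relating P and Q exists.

P ≁ Q

LTS(P): 4 reachable states
  p0 = (a.0 + a.0) | a.0 | —a→ p1, —a→ p2
  p1 = (a.0 + a.0) | 0 | —a→ p3
  p2 = 0 | a.0 | —a→ p3
  p3 = 0 | 0 | (no moves)
LTS(Q): 6 reachable states
  q0 = (a.0 + a.0) | a.b.0 | —a→ q1, —a→ q2
  q1 = (a.0 + a.0) | b.0 | —a→ q3, —b→ q4
  q2 = 0 | a.b.0 | —a→ q3
  q3 = 0 | b.0 | —b→ q5
  q4 = (a.0 + a.0) | 0 | —a→ q5
  q5 = 0 | 0 | (no moves)
Partition-refinement fixed point:
  B0 = {p0}
  B1 = {p1, p2, q4}
  B2 = {p3, q5}
  B3 = {q0}
  B4 = {q1}
  B5 = {q3}
  B6 = {q2}
p0 ∈ B0, q0 ∈ B3 → different blocks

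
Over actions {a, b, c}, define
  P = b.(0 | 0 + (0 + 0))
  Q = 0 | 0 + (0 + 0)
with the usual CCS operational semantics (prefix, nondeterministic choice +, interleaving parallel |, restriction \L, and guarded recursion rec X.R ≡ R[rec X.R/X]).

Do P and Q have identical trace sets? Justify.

P's transition system — 2 states:
  s0 = b.(0 | 0 + (0 + 0)) → —b→ s1
  s1 = 0 | 0 + (0 + 0) → ·
Q's transition system — 1 states:
  t0 = 0 | 0 + (0 + 0) → ·
Executing b from P (initial set {s0}):
  [1] b ⇒ {s1}
  ✓ P
Executing b from Q (initial set {t0}):
  [1] b ⇒ no successor for Q

trace-distinct — witness ⟨b⟩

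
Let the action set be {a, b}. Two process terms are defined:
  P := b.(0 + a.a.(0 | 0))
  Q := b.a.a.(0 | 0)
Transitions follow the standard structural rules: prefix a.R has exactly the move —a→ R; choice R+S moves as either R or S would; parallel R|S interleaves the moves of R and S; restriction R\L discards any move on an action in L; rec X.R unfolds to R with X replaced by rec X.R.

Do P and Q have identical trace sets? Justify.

traces(P) = traces(Q)

P's transition system — 4 states:
  s0 = b.(0 + a.a.(0 | 0)) ⊢ --b--▸ s1
  s1 = 0 + a.a.(0 | 0) ⊢ --a--▸ s2
  s2 = a.(0 | 0) ⊢ --a--▸ s3
  s3 = 0 | 0 ⊢ ∅
Q's transition system — 4 states:
  t0 = b.a.a.(0 | 0) ⊢ --b--▸ t1
  t1 = a.a.(0 | 0) ⊢ --a--▸ t2
  t2 = a.(0 | 0) ⊢ --a--▸ t3
  t3 = 0 | 0 ⊢ ∅
Partition-refinement fixed point:
  B0 = {s0, t0}
  B1 = {s1, t1}
  B2 = {s2, t2}
  B3 = {s3, t3}
s0 ∈ B0, t0 ∈ B0 → same block
Bisimilar ⇒ trace-equivalent.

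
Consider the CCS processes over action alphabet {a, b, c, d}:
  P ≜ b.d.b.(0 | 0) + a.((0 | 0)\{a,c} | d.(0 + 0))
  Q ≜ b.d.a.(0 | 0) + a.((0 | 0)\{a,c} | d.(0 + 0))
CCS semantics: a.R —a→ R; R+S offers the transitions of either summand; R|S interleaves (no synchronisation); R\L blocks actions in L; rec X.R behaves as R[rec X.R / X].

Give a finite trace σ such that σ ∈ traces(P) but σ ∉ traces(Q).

bdb

LTS(P): 6 reachable states
  s0 = b.d.b.(0 | 0) + a.((0 | 0)\{a,c} | d.(0 + 0)) → -a-> s1, -b-> s2
  s1 = (0 | 0)\{a,c} | d.(0 + 0) → -d-> s3
  s2 = d.b.(0 | 0) → -d-> s4
  s3 = (0 | 0)\{a,c} | (0 + 0) → ·
  s4 = b.(0 | 0) → -b-> s5
  s5 = 0 | 0 → ·
LTS(Q): 6 reachable states
  t0 = b.d.a.(0 | 0) + a.((0 | 0)\{a,c} | d.(0 + 0)) → -a-> t1, -b-> t2
  t1 = (0 | 0)\{a,c} | d.(0 + 0) → -d-> t3
  t2 = d.a.(0 | 0) → -d-> t4
  t3 = (0 | 0)\{a,c} | (0 + 0) → ·
  t4 = a.(0 | 0) → -a-> t5
  t5 = 0 | 0 → ·
Run σ = ⟨bdb⟩ on P: start {s0}
  step 1 (b): {s2}
  step 2 (d): {s4}
  step 3 (b): {s5}
  — P admits the full trace.
Run σ = ⟨bdb⟩ on Q: start {t0}
  step 1 (b): {t2}
  step 2 (d): {t4}
  step 3 (b): ∅  — Q cannot continue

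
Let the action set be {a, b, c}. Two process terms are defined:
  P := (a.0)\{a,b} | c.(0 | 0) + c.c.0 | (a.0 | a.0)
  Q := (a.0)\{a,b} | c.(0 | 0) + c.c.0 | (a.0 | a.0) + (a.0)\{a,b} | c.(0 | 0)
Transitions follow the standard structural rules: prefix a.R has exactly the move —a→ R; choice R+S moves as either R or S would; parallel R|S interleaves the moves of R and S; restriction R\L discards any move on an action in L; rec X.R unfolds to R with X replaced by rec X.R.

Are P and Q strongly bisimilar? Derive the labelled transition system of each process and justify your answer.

P ~ Q

Reachable graph of P (13 states):
  m0 = (a.0)\{a,b} | c.(0 | 0) + c.c.0 | (a.0 | a.0) | --a--▸ m1, --a--▸ m2, --c--▸ m3, --c--▸ m4
  m1 = c.c.0 | (0 | a.0) | --a--▸ m5, --c--▸ m6
  m2 = c.c.0 | (a.0 | 0) | --a--▸ m5, --c--▸ m7
  m3 = (a.0)\{a,b} | (0 | 0) | stopped
  m4 = c.0 | (a.0 | a.0) | --a--▸ m6, --a--▸ m7, --c--▸ m8
  m5 = c.c.0 | (0 | 0) | --c--▸ m9
  m6 = c.0 | (0 | a.0) | --a--▸ m9, --c--▸ m10
  m7 = c.0 | (a.0 | 0) | --a--▸ m9, --c--▸ m11
  m8 = 0 | (a.0 | a.0) | --a--▸ m10, --a--▸ m11
  m9 = c.0 | (0 | 0) | --c--▸ m12
  m10 = 0 | (0 | a.0) | --a--▸ m12
  m11 = 0 | (a.0 | 0) | --a--▸ m12
  m12 = 0 | (0 | 0) | stopped
Reachable graph of Q (13 states):
  n0 = (a.0)\{a,b} | c.(0 | 0) + c.c.0 | (a.0 | a.0) + (a.0)\{a,b} | c.(0 | 0) | --a--▸ n1, --a--▸ n2, --c--▸ n3, --c--▸ n4
  n1 = c.c.0 | (0 | a.0) | --a--▸ n5, --c--▸ n6
  n2 = c.c.0 | (a.0 | 0) | --a--▸ n5, --c--▸ n7
  n3 = (a.0)\{a,b} | (0 | 0) | stopped
  n4 = c.0 | (a.0 | a.0) | --a--▸ n6, --a--▸ n7, --c--▸ n8
  n5 = c.c.0 | (0 | 0) | --c--▸ n9
  n6 = c.0 | (0 | a.0) | --a--▸ n9, --c--▸ n10
  n7 = c.0 | (a.0 | 0) | --a--▸ n9, --c--▸ n11
  n8 = 0 | (a.0 | a.0) | --a--▸ n10, --a--▸ n11
  n9 = c.0 | (0 | 0) | --c--▸ n12
  n10 = 0 | (0 | a.0) | --a--▸ n12
  n11 = 0 | (a.0 | 0) | --a--▸ n12
  n12 = 0 | (0 | 0) | stopped
Coarsest stable partition (strong bisimilarity classes):
  B0 = {m0, n0}
  B1 = {m4, n4}
  B2 = {m8, n8}
  B3 = {m10, m11, n10, n11}
  B4 = {m12, m3, n12, n3}
  B5 = {m6, m7, n6, n7}
  B6 = {m9, n9}
  B7 = {m1, m2, n1, n2}
  B8 = {m5, n5}
m0 ∈ B0, n0 ∈ B0 → same block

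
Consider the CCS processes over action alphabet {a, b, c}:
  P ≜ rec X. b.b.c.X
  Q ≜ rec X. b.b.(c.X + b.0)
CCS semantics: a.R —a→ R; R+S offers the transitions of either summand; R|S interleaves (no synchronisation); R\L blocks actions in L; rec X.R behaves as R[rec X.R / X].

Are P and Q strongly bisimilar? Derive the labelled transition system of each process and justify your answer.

P ≁ Q

P's transition system — 3 states:
  m0 = rec X. b.b.c.X :: --b--▸ m1
  m1 = b.c.(rec X. b.b.c.X) :: --b--▸ m2
  m2 = c.(rec X. b.b.c.X) :: --c--▸ m0
Q's transition system — 4 states:
  n0 = rec X. b.b.(c.X + b.0) :: --b--▸ n1
  n1 = b.(c.(rec X. b.b.(c.X + b.0)) + b.0) :: --b--▸ n2
  n2 = c.(rec X. b.b.(c.X + b.0)) + b.0 :: --b--▸ n3, --c--▸ n0
  n3 = 0 :: deadlocked
Bisimilarity quotient blocks:
  B0 = {m0}
  B1 = {m1}
  B2 = {m2}
  B3 = {n0}
  B4 = {n1}
  B5 = {n2}
  B6 = {n3}
m0 ∈ B0, n0 ∈ B3 → different blocks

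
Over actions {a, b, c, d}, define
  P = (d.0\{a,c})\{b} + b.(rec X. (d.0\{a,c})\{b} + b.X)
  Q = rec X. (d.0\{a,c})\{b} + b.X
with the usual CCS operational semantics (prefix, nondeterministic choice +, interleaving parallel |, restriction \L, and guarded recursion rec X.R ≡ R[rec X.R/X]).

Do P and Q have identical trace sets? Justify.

LTS(P): 3 reachable states
  m0 = (d.0\{a,c})\{b} + b.(rec X. (d.0\{a,c})\{b} + b.X) has moves =b=> m1, =d=> m2
  m1 = rec X. (d.0\{a,c})\{b} + b.X has moves =b=> m1, =d=> m2
  m2 = 0\{a,c}\{b} has moves deadlocked
LTS(Q): 2 reachable states
  n0 = rec X. (d.0\{a,c})\{b} + b.X has moves =b=> n0, =d=> n1
  n1 = 0\{a,c}\{b} has moves deadlocked
Bisimilarity quotient blocks:
  B0 = {m0, m1, n0}
  B1 = {m2, n1}
m0 ∈ B0, n0 ∈ B0 → same block
Bisimilar ⇒ trace-equivalent.

YES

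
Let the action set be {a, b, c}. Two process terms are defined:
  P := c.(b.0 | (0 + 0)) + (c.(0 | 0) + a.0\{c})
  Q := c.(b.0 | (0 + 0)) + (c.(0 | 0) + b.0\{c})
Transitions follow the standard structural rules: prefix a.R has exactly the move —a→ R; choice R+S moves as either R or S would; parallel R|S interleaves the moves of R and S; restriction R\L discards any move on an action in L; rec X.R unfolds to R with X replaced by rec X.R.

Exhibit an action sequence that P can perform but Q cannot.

LTS(P): 5 reachable states
  m0 = c.(b.0 | (0 + 0)) + (c.(0 | 0) + a.0\{c}) ⊢ -a-> m1, -c-> m2, -c-> m3
  m1 = 0\{c} ⊢ (no moves)
  m2 = 0 | 0 ⊢ (no moves)
  m3 = b.0 | (0 + 0) ⊢ -b-> m4
  m4 = 0 | (0 + 0) ⊢ (no moves)
LTS(Q): 5 reachable states
  n0 = c.(b.0 | (0 + 0)) + (c.(0 | 0) + b.0\{c}) ⊢ -b-> n1, -c-> n2, -c-> n3
  n1 = 0\{c} ⊢ (no moves)
  n2 = 0 | 0 ⊢ (no moves)
  n3 = b.0 | (0 + 0) ⊢ -b-> n4
  n4 = 0 | (0 + 0) ⊢ (no moves)
Trace ⟨a⟩ through P, begin at {m0}:
  after a @ step 1: {m1}
  ✓ P
Trace ⟨a⟩ through Q, begin at {n0}:
  after a @ step 1: ∅ (Q stuck)

a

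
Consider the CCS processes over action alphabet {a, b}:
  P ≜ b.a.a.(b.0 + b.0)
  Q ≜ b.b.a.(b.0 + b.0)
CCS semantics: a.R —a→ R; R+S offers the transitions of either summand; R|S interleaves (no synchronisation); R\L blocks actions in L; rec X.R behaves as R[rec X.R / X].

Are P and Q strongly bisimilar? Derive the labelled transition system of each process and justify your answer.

P's transition system — 5 states:
  m0 = b.a.a.(b.0 + b.0) | -b-> m1
  m1 = a.a.(b.0 + b.0) | -a-> m2
  m2 = a.(b.0 + b.0) | -a-> m3
  m3 = b.0 + b.0 | -b-> m4
  m4 = 0 | ∅
Q's transition system — 5 states:
  n0 = b.b.a.(b.0 + b.0) | -b-> n1
  n1 = b.a.(b.0 + b.0) | -b-> n2
  n2 = a.(b.0 + b.0) | -a-> n3
  n3 = b.0 + b.0 | -b-> n4
  n4 = 0 | ∅
Partition-refinement fixed point:
  B0 = {m0}
  B1 = {m1}
  B2 = {m2, n2}
  B3 = {m3, n3}
  B4 = {m4, n4}
  B5 = {n0}
  B6 = {n1}
m0 ∈ B0, n0 ∈ B5 → different blocks

NO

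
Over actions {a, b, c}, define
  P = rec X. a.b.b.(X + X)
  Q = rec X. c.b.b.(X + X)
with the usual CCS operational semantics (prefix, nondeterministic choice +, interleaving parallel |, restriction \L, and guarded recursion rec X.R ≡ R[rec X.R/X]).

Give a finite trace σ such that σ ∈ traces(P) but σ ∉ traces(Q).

P's transition system — 4 states:
  u0 = rec X. a.b.b.(X + X) has moves =a=> u1
  u1 = b.b.((rec X. a.b.b.(X + X)) + (rec X. a.b.b.(X + X))) has moves =b=> u2
  u2 = b.((rec X. a.b.b.(X + X)) + (rec X. a.b.b.(X + X))) has moves =b=> u3
  u3 = (rec X. a.b.b.(X + X)) + (rec X. a.b.b.(X + X)) has moves =a=> u1
Q's transition system — 4 states:
  v0 = rec X. c.b.b.(X + X) has moves =c=> v1
  v1 = b.b.((rec X. c.b.b.(X + X)) + (rec X. c.b.b.(X + X))) has moves =b=> v2
  v2 = b.((rec X. c.b.b.(X + X)) + (rec X. c.b.b.(X + X))) has moves =b=> v3
  v3 = (rec X. c.b.b.(X + X)) + (rec X. c.b.b.(X + X)) has moves =c=> v1
Run σ = ⟨a⟩ on P: start {u0}
  [1] a ⇒ {u1}
  P completes σ.
Run σ = ⟨a⟩ on Q: start {v0}
  [1] a ⇒ ∅  — Q cannot continue

a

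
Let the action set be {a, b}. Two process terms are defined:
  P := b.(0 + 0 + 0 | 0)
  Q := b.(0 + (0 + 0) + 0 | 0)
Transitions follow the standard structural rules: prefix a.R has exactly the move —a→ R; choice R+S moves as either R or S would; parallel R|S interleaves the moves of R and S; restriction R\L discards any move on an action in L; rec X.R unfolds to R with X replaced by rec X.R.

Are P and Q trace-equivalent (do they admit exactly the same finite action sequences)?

P's transition system — 2 states:
  p0 = b.(0 + 0 + 0 | 0) ⊢ --b--▸ p1
  p1 = 0 + 0 + 0 | 0 ⊢ deadlocked
Q's transition system — 2 states:
  q0 = b.(0 + (0 + 0) + 0 | 0) ⊢ --b--▸ q1
  q1 = 0 + (0 + 0) + 0 | 0 ⊢ deadlocked
Partition-refinement fixed point:
  B0 = {p0, q0}
  B1 = {p1, q1}
p0 ∈ B0, q0 ∈ B0 → same block
Bisimilar ⇒ trace-equivalent.

YES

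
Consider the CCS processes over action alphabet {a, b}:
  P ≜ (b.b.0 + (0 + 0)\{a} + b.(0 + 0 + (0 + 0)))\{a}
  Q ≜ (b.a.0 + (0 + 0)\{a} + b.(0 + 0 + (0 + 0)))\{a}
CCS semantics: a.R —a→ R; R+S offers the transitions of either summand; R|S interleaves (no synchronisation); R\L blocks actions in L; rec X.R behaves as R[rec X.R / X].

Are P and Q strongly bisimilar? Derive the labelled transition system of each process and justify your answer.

NO

LTS(P): 4 reachable states
  s0 = (b.b.0 + (0 + 0)\{a} + b.(0 + 0 + (0 + 0)))\{a} :: -b-> s1, -b-> s2
  s1 = (0 + 0 + (0 + 0))\{a} :: ∅
  s2 = (b.0)\{a} :: -b-> s3
  s3 = 0\{a} :: ∅
LTS(Q): 3 reachable states
  t0 = (b.a.0 + (0 + 0)\{a} + b.(0 + 0 + (0 + 0)))\{a} :: -b-> t1, -b-> t2
  t1 = (0 + 0 + (0 + 0))\{a} :: ∅
  t2 = (a.0)\{a} :: ∅
Bisimilarity quotient blocks:
  B0 = {s0}
  B1 = {s1, s3, t1, t2}
  B2 = {s2, t0}
s0 ∈ B0, t0 ∈ B2 → different blocks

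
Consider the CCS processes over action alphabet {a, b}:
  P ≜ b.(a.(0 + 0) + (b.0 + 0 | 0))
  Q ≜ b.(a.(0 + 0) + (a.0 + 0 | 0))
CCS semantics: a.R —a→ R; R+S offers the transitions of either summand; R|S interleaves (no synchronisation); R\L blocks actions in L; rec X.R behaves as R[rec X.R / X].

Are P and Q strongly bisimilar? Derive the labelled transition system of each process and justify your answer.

P ≁ Q

Reachable graph of P (4 states):
  m0 = b.(a.(0 + 0) + (b.0 + 0 | 0)) → --b--▸ m1
  m1 = a.(0 + 0) + (b.0 + 0 | 0) → --a--▸ m2, --b--▸ m3
  m2 = 0 + 0 → (no moves)
  m3 = 0 → (no moves)
Reachable graph of Q (4 states):
  n0 = b.(a.(0 + 0) + (a.0 + 0 | 0)) → --b--▸ n1
  n1 = a.(0 + 0) + (a.0 + 0 | 0) → --a--▸ n2, --a--▸ n3
  n2 = 0 → (no moves)
  n3 = 0 + 0 → (no moves)
Coarsest stable partition (strong bisimilarity classes):
  B0 = {m0}
  B1 = {m1}
  B2 = {m2, m3, n2, n3}
  B3 = {n0}
  B4 = {n1}
m0 ∈ B0, n0 ∈ B3 → different blocks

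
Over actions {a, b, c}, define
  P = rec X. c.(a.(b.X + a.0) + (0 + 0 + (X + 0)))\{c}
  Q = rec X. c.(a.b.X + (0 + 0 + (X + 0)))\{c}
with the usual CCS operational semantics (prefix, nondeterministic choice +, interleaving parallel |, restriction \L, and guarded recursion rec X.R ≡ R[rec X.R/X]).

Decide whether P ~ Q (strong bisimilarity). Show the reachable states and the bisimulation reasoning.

P's transition system — 5 states:
  u0 = rec X. c.(a.(b.X + a.0) + (0 + 0 + (X + 0)))\{c} :: -c-> u1
  u1 = (a.(b.(rec X. c.(a.(b.X + a.0) + (0 + 0 + (X + 0)))\{c}) + a.0) + (0 + 0 + ((rec X. c.(a.(b.X + a.0) + (0 + 0 + (X + 0)))\{c}) + 0)))\{c} :: -a-> u2
  u2 = (b.(rec X. c.(a.(b.X + a.0) + (0 + 0 + (X + 0)))\{c}) + a.0)\{c} :: -a-> u3, -b-> u4
  u3 = 0\{c} :: ·
  u4 = (rec X. c.(a.(b.X + a.0) + (0 + 0 + (X + 0)))\{c})\{c} :: ·
Q's transition system — 4 states:
  v0 = rec X. c.(a.b.X + (0 + 0 + (X + 0)))\{c} :: -c-> v1
  v1 = (a.b.(rec X. c.(a.b.X + (0 + 0 + (X + 0)))\{c}) + (0 + 0 + ((rec X. c.(a.b.X + (0 + 0 + (X + 0)))\{c}) + 0)))\{c} :: -a-> v2
  v2 = (b.(rec X. c.(a.b.X + (0 + 0 + (X + 0)))\{c}))\{c} :: -b-> v3
  v3 = (rec X. c.(a.b.X + (0 + 0 + (X + 0)))\{c})\{c} :: ·
Partition-refinement fixed point:
  B0 = {u0}
  B1 = {u1}
  B2 = {u2}
  B3 = {u3, u4, v3}
  B4 = {v0}
  B5 = {v1}
  B6 = {v2}
u0 ∈ B0, v0 ∈ B4 → different blocks

NO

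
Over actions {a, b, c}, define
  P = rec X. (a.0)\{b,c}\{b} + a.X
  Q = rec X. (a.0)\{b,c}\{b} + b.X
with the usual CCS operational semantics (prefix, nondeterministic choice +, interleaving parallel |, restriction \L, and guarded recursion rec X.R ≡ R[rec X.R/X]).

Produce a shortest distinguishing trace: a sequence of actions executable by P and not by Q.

aa

Reachable graph of P (2 states):
  m0 = rec X. (a.0)\{b,c}\{b} + a.X → —a→ m0, —a→ m1
  m1 = 0\{b,c}\{b} → stopped
Reachable graph of Q (2 states):
  n0 = rec X. (a.0)\{b,c}\{b} + b.X → —a→ n1, —b→ n0
  n1 = 0\{b,c}\{b} → stopped
Executing aa from P (initial set {m0}):
  after a @ step 1: {m0, m1}
  after a @ step 2: {m0, m1}
  ✓ P
Executing aa from Q (initial set {n0}):
  after a @ step 1: {n1}
  after a @ step 2: ∅  — Q cannot continue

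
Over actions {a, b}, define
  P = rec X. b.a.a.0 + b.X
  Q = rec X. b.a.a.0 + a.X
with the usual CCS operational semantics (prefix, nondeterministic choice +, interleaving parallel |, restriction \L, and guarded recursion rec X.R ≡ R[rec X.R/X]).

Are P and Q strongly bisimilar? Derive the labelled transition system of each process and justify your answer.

P ≁ Q

P's transition system — 4 states:
  p0 = rec X. b.a.a.0 + b.X | --b--▸ p0, --b--▸ p1
  p1 = a.a.0 | --a--▸ p2
  p2 = a.0 | --a--▸ p3
  p3 = 0 | ∅
Q's transition system — 4 states:
  q0 = rec X. b.a.a.0 + a.X | --a--▸ q0, --b--▸ q1
  q1 = a.a.0 | --a--▸ q2
  q2 = a.0 | --a--▸ q3
  q3 = 0 | ∅
Bisimilarity quotient blocks:
  B0 = {p0}
  B1 = {p1, q1}
  B2 = {p2, q2}
  B3 = {p3, q3}
  B4 = {q0}
p0 ∈ B0, q0 ∈ B4 → different blocks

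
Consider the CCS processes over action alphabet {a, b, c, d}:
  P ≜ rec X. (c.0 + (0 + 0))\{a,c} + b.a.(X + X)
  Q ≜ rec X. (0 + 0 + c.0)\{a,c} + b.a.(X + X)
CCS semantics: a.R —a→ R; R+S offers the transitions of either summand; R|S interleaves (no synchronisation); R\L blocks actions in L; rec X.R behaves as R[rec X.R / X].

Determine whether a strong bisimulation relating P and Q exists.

Reachable graph of P (3 states):
  u0 = rec X. (c.0 + (0 + 0))\{a,c} + b.a.(X + X) → ··b··> u1
  u1 = a.((rec X. (c.0 + (0 + 0))\{a,c} + b.a.(X + X)) + (rec X. (c.0 + (0 + 0))\{a,c} + b.a.(X + X))) → ··a··> u2
  u2 = (rec X. (c.0 + (0 + 0))\{a,c} + b.a.(X + X)) + (rec X. (c.0 + (0 + 0))\{a,c} + b.a.(X + X)) → ··b··> u1
Reachable graph of Q (3 states):
  v0 = rec X. (0 + 0 + c.0)\{a,c} + b.a.(X + X) → ··b··> v1
  v1 = a.((rec X. (0 + 0 + c.0)\{a,c} + b.a.(X + X)) + (rec X. (0 + 0 + c.0)\{a,c} + b.a.(X + X))) → ··a··> v2
  v2 = (rec X. (0 + 0 + c.0)\{a,c} + b.a.(X + X)) + (rec X. (0 + 0 + c.0)\{a,c} + b.a.(X + X)) → ··b··> v1
Bisimilarity quotient blocks:
  B0 = {u0, u2, v0, v2}
  B1 = {u1, v1}
u0 ∈ B0, v0 ∈ B0 → same block

YES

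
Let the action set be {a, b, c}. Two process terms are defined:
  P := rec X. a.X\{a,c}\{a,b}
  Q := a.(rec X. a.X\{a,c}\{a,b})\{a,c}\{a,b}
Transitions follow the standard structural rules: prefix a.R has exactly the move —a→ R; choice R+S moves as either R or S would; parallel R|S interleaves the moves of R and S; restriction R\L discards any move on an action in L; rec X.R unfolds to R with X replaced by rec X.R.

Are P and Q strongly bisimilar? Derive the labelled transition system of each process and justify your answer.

P ~ Q

P's transition system — 2 states:
  p0 = rec X. a.X\{a,c}\{a,b} → =a=> p1
  p1 = (rec X. a.X\{a,c}\{a,b})\{a,c}\{a,b} → ∅
Q's transition system — 2 states:
  q0 = a.(rec X. a.X\{a,c}\{a,b})\{a,c}\{a,b} → =a=> q1
  q1 = (rec X. a.X\{a,c}\{a,b})\{a,c}\{a,b} → ∅
Bisimilarity quotient blocks:
  B0 = {p0, q0}
  B1 = {p1, q1}
p0 ∈ B0, q0 ∈ B0 → same block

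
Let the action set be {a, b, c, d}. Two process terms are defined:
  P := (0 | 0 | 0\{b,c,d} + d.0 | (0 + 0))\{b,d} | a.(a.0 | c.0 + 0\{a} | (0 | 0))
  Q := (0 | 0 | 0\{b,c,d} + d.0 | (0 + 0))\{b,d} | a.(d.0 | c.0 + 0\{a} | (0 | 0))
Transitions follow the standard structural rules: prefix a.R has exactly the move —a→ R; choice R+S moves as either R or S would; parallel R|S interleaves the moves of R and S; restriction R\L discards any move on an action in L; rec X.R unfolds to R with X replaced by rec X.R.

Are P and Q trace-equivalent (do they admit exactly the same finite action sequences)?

Reachable graph of P (5 states):
  p0 = (0 | 0 | 0\{b,c,d} + d.0 | (0 + 0))\{b,d} | a.(a.0 | c.0 + 0\{a} | (0 | 0)) | =a=> p1
  p1 = (0 | 0 | 0\{b,c,d} + d.0 | (0 + 0))\{b,d} | (a.0 | c.0 + 0\{a} | (0 | 0)) | =a=> p2, =c=> p3
  p2 = (0 | 0 | 0\{b,c,d} + d.0 | (0 + 0))\{b,d} | (0 | c.0) | =c=> p4
  p3 = (0 | 0 | 0\{b,c,d} + d.0 | (0 + 0))\{b,d} | (a.0 | 0) | =a=> p4
  p4 = (0 | 0 | 0\{b,c,d} + d.0 | (0 + 0))\{b,d} | (0 | 0) | stopped
Reachable graph of Q (5 states):
  q0 = (0 | 0 | 0\{b,c,d} + d.0 | (0 + 0))\{b,d} | a.(d.0 | c.0 + 0\{a} | (0 | 0)) | =a=> q1
  q1 = (0 | 0 | 0\{b,c,d} + d.0 | (0 + 0))\{b,d} | (d.0 | c.0 + 0\{a} | (0 | 0)) | =c=> q2, =d=> q3
  q2 = (0 | 0 | 0\{b,c,d} + d.0 | (0 + 0))\{b,d} | (d.0 | 0) | =d=> q4
  q3 = (0 | 0 | 0\{b,c,d} + d.0 | (0 + 0))\{b,d} | (0 | c.0) | =c=> q4
  q4 = (0 | 0 | 0\{b,c,d} + d.0 | (0 + 0))\{b,d} | (0 | 0) | stopped
Run σ = ⟨aa⟩ on P: start {p0}
  step 1 (a): {p1}
  step 2 (a): {p2}
  — P admits the full trace.
Run σ = ⟨aa⟩ on Q: start {q0}
  step 1 (a): {q1}
  step 2 (a): no successor for Q

NO — witness ⟨aa⟩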